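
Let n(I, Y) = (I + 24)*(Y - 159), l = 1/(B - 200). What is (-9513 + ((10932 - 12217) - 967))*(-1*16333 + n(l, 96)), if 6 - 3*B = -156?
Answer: 30651436855/146 ≈ 2.0994e+8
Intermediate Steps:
B = 54 (B = 2 - 1/3*(-156) = 2 + 52 = 54)
l = -1/146 (l = 1/(54 - 200) = 1/(-146) = -1/146 ≈ -0.0068493)
n(I, Y) = (-159 + Y)*(24 + I) (n(I, Y) = (24 + I)*(-159 + Y) = (-159 + Y)*(24 + I))
(-9513 + ((10932 - 12217) - 967))*(-1*16333 + n(l, 96)) = (-9513 + ((10932 - 12217) - 967))*(-1*16333 + (-3816 - 159*(-1/146) + 24*96 - 1/146*96)) = (-9513 + (-1285 - 967))*(-16333 + (-3816 + 159/146 + 2304 - 48/73)) = (-9513 - 2252)*(-16333 - 220689/146) = -11765*(-2605307/146) = 30651436855/146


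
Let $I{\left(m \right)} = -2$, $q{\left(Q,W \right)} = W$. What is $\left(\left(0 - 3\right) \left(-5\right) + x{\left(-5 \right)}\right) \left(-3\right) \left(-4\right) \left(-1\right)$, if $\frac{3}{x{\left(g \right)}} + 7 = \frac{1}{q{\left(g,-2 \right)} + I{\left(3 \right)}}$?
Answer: $- \frac{5076}{29} \approx -175.03$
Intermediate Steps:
$x{\left(g \right)} = - \frac{12}{29}$ ($x{\left(g \right)} = \frac{3}{-7 + \frac{1}{-2 - 2}} = \frac{3}{-7 + \frac{1}{-4}} = \frac{3}{-7 - \frac{1}{4}} = \frac{3}{- \frac{29}{4}} = 3 \left(- \frac{4}{29}\right) = - \frac{12}{29}$)
$\left(\left(0 - 3\right) \left(-5\right) + x{\left(-5 \right)}\right) \left(-3\right) \left(-4\right) \left(-1\right) = \left(\left(0 - 3\right) \left(-5\right) - \frac{12}{29}\right) \left(-3\right) \left(-4\right) \left(-1\right) = \left(\left(-3\right) \left(-5\right) - \frac{12}{29}\right) 12 \left(-1\right) = \left(15 - \frac{12}{29}\right) \left(-12\right) = \frac{423}{29} \left(-12\right) = - \frac{5076}{29}$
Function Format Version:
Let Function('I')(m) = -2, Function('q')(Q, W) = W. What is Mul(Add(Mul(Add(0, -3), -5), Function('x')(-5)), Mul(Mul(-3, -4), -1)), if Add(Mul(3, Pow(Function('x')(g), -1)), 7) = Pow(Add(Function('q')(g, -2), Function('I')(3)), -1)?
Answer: Rational(-5076, 29) ≈ -175.03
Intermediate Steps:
Function('x')(g) = Rational(-12, 29) (Function('x')(g) = Mul(3, Pow(Add(-7, Pow(Add(-2, -2), -1)), -1)) = Mul(3, Pow(Add(-7, Pow(-4, -1)), -1)) = Mul(3, Pow(Add(-7, Rational(-1, 4)), -1)) = Mul(3, Pow(Rational(-29, 4), -1)) = Mul(3, Rational(-4, 29)) = Rational(-12, 29))
Mul(Add(Mul(Add(0, -3), -5), Function('x')(-5)), Mul(Mul(-3, -4), -1)) = Mul(Add(Mul(Add(0, -3), -5), Rational(-12, 29)), Mul(Mul(-3, -4), -1)) = Mul(Add(Mul(-3, -5), Rational(-12, 29)), Mul(12, -1)) = Mul(Add(15, Rational(-12, 29)), -12) = Mul(Rational(423, 29), -12) = Rational(-5076, 29)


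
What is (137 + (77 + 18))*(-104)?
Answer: -24128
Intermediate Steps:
(137 + (77 + 18))*(-104) = (137 + 95)*(-104) = 232*(-104) = -24128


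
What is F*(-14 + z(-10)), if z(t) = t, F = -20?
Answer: 480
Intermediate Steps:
F*(-14 + z(-10)) = -20*(-14 - 10) = -20*(-24) = 480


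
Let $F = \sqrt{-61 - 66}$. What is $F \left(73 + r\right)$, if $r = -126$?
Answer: $- 53 i \sqrt{127} \approx - 597.28 i$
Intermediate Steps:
$F = i \sqrt{127}$ ($F = \sqrt{-127} = i \sqrt{127} \approx 11.269 i$)
$F \left(73 + r\right) = i \sqrt{127} \left(73 - 126\right) = i \sqrt{127} \left(-53\right) = - 53 i \sqrt{127}$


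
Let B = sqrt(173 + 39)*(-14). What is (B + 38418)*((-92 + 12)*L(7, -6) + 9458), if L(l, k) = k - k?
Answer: 363357444 - 264824*sqrt(53) ≈ 3.6143e+8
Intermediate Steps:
L(l, k) = 0
B = -28*sqrt(53) (B = sqrt(212)*(-14) = (2*sqrt(53))*(-14) = -28*sqrt(53) ≈ -203.84)
(B + 38418)*((-92 + 12)*L(7, -6) + 9458) = (-28*sqrt(53) + 38418)*((-92 + 12)*0 + 9458) = (38418 - 28*sqrt(53))*(-80*0 + 9458) = (38418 - 28*sqrt(53))*(0 + 9458) = (38418 - 28*sqrt(53))*9458 = 363357444 - 264824*sqrt(53)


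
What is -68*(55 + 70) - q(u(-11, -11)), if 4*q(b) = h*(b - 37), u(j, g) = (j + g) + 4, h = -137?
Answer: -41535/4 ≈ -10384.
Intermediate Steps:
u(j, g) = 4 + g + j (u(j, g) = (g + j) + 4 = 4 + g + j)
q(b) = 5069/4 - 137*b/4 (q(b) = (-137*(b - 37))/4 = (-137*(-37 + b))/4 = (5069 - 137*b)/4 = 5069/4 - 137*b/4)
-68*(55 + 70) - q(u(-11, -11)) = -68*(55 + 70) - (5069/4 - 137*(4 - 11 - 11)/4) = -68*125 - (5069/4 - 137/4*(-18)) = -8500 - (5069/4 + 1233/2) = -8500 - 1*7535/4 = -8500 - 7535/4 = -41535/4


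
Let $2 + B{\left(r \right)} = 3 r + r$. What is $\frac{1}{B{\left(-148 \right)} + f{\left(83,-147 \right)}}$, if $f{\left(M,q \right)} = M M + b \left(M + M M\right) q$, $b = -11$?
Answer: $\frac{1}{11280019} \approx 8.8652 \cdot 10^{-8}$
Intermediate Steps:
$B{\left(r \right)} = -2 + 4 r$ ($B{\left(r \right)} = -2 + \left(3 r + r\right) = -2 + 4 r$)
$f{\left(M,q \right)} = M^{2} + q \left(- 11 M - 11 M^{2}\right)$ ($f{\left(M,q \right)} = M M + - 11 \left(M + M M\right) q = M^{2} + - 11 \left(M + M^{2}\right) q = M^{2} + \left(- 11 M - 11 M^{2}\right) q = M^{2} + q \left(- 11 M - 11 M^{2}\right)$)
$\frac{1}{B{\left(-148 \right)} + f{\left(83,-147 \right)}} = \frac{1}{\left(-2 + 4 \left(-148\right)\right) + 83 \left(83 - -1617 - 913 \left(-147\right)\right)} = \frac{1}{\left(-2 - 592\right) + 83 \left(83 + 1617 + 134211\right)} = \frac{1}{-594 + 83 \cdot 135911} = \frac{1}{-594 + 11280613} = \frac{1}{11280019}$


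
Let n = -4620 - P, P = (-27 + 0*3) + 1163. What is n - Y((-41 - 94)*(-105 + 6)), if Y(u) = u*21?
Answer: -286421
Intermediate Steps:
P = 1136 (P = (-27 + 0) + 1163 = -27 + 1163 = 1136)
Y(u) = 21*u
n = -5756 (n = -4620 - 1*1136 = -4620 - 1136 = -5756)
n - Y((-41 - 94)*(-105 + 6)) = -5756 - 21*(-41 - 94)*(-105 + 6) = -5756 - 21*(-135*(-99)) = -5756 - 21*13365 = -5756 - 1*280665 = -5756 - 280665 = -286421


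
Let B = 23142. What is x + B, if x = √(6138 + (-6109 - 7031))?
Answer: 23142 + 3*I*√778 ≈ 23142.0 + 83.678*I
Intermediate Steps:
x = 3*I*√778 (x = √(6138 - 13140) = √(-7002) = 3*I*√778 ≈ 83.678*I)
x + B = 3*I*√778 + 23142 = 23142 + 3*I*√778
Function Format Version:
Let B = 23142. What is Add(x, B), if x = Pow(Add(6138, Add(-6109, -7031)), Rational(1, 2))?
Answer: Add(23142, Mul(3, I, Pow(778, Rational(1, 2)))) ≈ Add(23142., Mul(83.678, I))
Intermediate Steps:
x = Mul(3, I, Pow(778, Rational(1, 2))) (x = Pow(Add(6138, -13140), Rational(1, 2)) = Pow(-7002, Rational(1, 2)) = Mul(3, I, Pow(778, Rational(1, 2))) ≈ Mul(83.678, I))
Add(x, B) = Add(Mul(3, I, Pow(778, Rational(1, 2))), 23142) = Add(23142, Mul(3, I, Pow(778, Rational(1, 2))))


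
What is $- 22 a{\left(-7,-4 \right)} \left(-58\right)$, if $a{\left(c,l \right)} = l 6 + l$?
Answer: $-35728$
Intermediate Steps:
$a{\left(c,l \right)} = 7 l$ ($a{\left(c,l \right)} = 6 l + l = 7 l$)
$- 22 a{\left(-7,-4 \right)} \left(-58\right) = - 22 \cdot 7 \left(-4\right) \left(-58\right) = \left(-22\right) \left(-28\right) \left(-58\right) = 616 \left(-58\right) = -35728$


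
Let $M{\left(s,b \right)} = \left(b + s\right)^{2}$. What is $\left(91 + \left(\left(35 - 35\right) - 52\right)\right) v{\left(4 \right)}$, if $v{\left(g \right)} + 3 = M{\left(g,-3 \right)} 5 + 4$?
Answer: $234$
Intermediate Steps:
$v{\left(g \right)} = 1 + 5 \left(-3 + g\right)^{2}$ ($v{\left(g \right)} = -3 + \left(\left(-3 + g\right)^{2} \cdot 5 + 4\right) = -3 + \left(5 \left(-3 + g\right)^{2} + 4\right) = -3 + \left(4 + 5 \left(-3 + g\right)^{2}\right) = 1 + 5 \left(-3 + g\right)^{2}$)
$\left(91 + \left(\left(35 - 35\right) - 52\right)\right) v{\left(4 \right)} = \left(91 + \left(\left(35 - 35\right) - 52\right)\right) \left(1 + 5 \left(-3 + 4\right)^{2}\right) = \left(91 + \left(0 - 52\right)\right) \left(1 + 5 \cdot 1^{2}\right) = \left(91 - 52\right) \left(1 + 5 \cdot 1\right) = 39 \left(1 + 5\right) = 39 \cdot 6 = 234$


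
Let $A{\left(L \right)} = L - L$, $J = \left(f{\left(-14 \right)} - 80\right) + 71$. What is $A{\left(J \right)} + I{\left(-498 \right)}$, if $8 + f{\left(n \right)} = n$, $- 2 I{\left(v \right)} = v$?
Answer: $249$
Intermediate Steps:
$I{\left(v \right)} = - \frac{v}{2}$
$f{\left(n \right)} = -8 + n$
$J = -31$ ($J = \left(\left(-8 - 14\right) - 80\right) + 71 = \left(-22 - 80\right) + 71 = -102 + 71 = -31$)
$A{\left(L \right)} = 0$
$A{\left(J \right)} + I{\left(-498 \right)} = 0 - -249 = 0 + 249 = 249$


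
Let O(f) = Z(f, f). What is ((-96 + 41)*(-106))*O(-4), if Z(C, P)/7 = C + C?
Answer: -326480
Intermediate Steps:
Z(C, P) = 14*C (Z(C, P) = 7*(C + C) = 7*(2*C) = 14*C)
O(f) = 14*f
((-96 + 41)*(-106))*O(-4) = ((-96 + 41)*(-106))*(14*(-4)) = -55*(-106)*(-56) = 5830*(-56) = -326480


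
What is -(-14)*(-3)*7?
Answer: -294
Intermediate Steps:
-(-14)*(-3)*7 = -14*3*7 = -42*7 = -294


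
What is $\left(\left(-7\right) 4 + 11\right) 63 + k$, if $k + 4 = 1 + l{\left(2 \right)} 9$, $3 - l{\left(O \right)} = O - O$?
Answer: $-1047$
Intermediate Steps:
$l{\left(O \right)} = 3$ ($l{\left(O \right)} = 3 - \left(O - O\right) = 3 - 0 = 3 + 0 = 3$)
$k = 24$ ($k = -4 + \left(1 + 3 \cdot 9\right) = -4 + \left(1 + 27\right) = -4 + 28 = 24$)
$\left(\left(-7\right) 4 + 11\right) 63 + k = \left(\left(-7\right) 4 + 11\right) 63 + 24 = \left(-28 + 11\right) 63 + 24 = \left(-17\right) 63 + 24 = -1071 + 24 = -1047$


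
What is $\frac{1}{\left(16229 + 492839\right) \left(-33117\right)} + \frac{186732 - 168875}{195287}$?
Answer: $\frac{301047679904005}{3292305443442372} \approx 0.09144$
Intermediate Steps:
$\frac{1}{\left(16229 + 492839\right) \left(-33117\right)} + \frac{186732 - 168875}{195287} = \frac{1}{509068} \left(- \frac{1}{33117}\right) + 17857 \cdot \frac{1}{195287} = \frac{1}{509068} \left(- \frac{1}{33117}\right) + \frac{17857}{195287} = - \frac{1}{16858804956} + \frac{17857}{195287} = \frac{301047679904005}{3292305443442372}$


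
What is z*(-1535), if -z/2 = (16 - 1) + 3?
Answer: 55260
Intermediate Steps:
z = -36 (z = -2*((16 - 1) + 3) = -2*(15 + 3) = -2*18 = -36)
z*(-1535) = -36*(-1535) = 55260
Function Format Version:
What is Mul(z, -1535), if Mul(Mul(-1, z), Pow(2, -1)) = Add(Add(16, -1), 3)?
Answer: 55260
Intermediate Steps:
z = -36 (z = Mul(-2, Add(Add(16, -1), 3)) = Mul(-2, Add(15, 3)) = Mul(-2, 18) = -36)
Mul(z, -1535) = Mul(-36, -1535) = 55260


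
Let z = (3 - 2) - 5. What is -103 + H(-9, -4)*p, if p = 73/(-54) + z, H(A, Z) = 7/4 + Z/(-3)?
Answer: -77437/648 ≈ -119.50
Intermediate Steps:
H(A, Z) = 7/4 - Z/3 (H(A, Z) = 7*(¼) + Z*(-⅓) = 7/4 - Z/3)
z = -4 (z = 1 - 5 = -4)
p = -289/54 (p = 73/(-54) - 4 = 73*(-1/54) - 4 = -73/54 - 4 = -289/54 ≈ -5.3519)
-103 + H(-9, -4)*p = -103 + (7/4 - ⅓*(-4))*(-289/54) = -103 + (7/4 + 4/3)*(-289/54) = -103 + (37/12)*(-289/54) = -103 - 10693/648 = -77437/648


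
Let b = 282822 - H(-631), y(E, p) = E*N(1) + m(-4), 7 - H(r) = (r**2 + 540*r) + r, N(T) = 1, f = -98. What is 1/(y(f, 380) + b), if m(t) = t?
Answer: 1/339503 ≈ 2.9455e-6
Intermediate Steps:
H(r) = 7 - r**2 - 541*r (H(r) = 7 - ((r**2 + 540*r) + r) = 7 - (r**2 + 541*r) = 7 + (-r**2 - 541*r) = 7 - r**2 - 541*r)
y(E, p) = -4 + E (y(E, p) = E*1 - 4 = E - 4 = -4 + E)
b = 339605 (b = 282822 - (7 - 1*(-631)**2 - 541*(-631)) = 282822 - (7 - 1*398161 + 341371) = 282822 - (7 - 398161 + 341371) = 282822 - 1*(-56783) = 282822 + 56783 = 339605)
1/(y(f, 380) + b) = 1/((-4 - 98) + 339605) = 1/(-102 + 339605) = 1/339503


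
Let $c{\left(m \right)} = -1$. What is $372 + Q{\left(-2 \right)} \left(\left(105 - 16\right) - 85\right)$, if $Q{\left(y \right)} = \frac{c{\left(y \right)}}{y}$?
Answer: $374$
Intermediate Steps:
$Q{\left(y \right)} = - \frac{1}{y}$
$372 + Q{\left(-2 \right)} \left(\left(105 - 16\right) - 85\right) = 372 + - \frac{1}{-2} \left(\left(105 - 16\right) - 85\right) = 372 + \left(-1\right) \left(- \frac{1}{2}\right) \left(89 - 85\right) = 372 + \frac{1}{2} \cdot 4 = 372 + 2 = 374$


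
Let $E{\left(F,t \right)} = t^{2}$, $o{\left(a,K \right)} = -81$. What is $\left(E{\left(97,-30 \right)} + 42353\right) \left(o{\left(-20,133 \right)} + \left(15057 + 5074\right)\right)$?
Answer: $867222650$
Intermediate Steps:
$\left(E{\left(97,-30 \right)} + 42353\right) \left(o{\left(-20,133 \right)} + \left(15057 + 5074\right)\right) = \left(\left(-30\right)^{2} + 42353\right) \left(-81 + \left(15057 + 5074\right)\right) = \left(900 + 42353\right) \left(-81 + 20131\right) = 43253 \cdot 20050 = 867222650$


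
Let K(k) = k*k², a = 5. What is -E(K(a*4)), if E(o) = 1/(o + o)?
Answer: -1/16000 ≈ -6.2500e-5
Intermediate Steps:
K(k) = k³
E(o) = 1/(2*o)
-E(K(a*4)) = -1/(2*((5*4)³)) = -1/(2*(20³)) = -1/(2*8000) = -1*1/16000 = -1/16000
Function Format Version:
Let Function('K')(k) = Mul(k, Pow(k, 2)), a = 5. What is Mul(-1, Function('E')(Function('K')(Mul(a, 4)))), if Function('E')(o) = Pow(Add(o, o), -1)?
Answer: Rational(-1, 16000) ≈ -6.2500e-5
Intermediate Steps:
Function('K')(k) = Pow(k, 3)
Function('E')(o) = Mul(Rational(1, 2), Pow(o, -1)) (Function('E')(o) = Pow(Mul(2, o), -1) = Mul(Rational(1, 2), Pow(o, -1)))
Mul(-1, Function('E')(Function('K')(Mul(a, 4)))) = Mul(-1, Mul(Rational(1, 2), Pow(Pow(Mul(5, 4), 3), -1))) = Mul(-1, Mul(Rational(1, 2), Pow(Pow(20, 3), -1))) = Mul(-1, Mul(Rational(1, 2), Pow(8000, -1))) = Mul(-1, Mul(Rational(1, 2), Rational(1, 8000))) = Mul(-1, Rational(1, 16000)) = Rational(-1, 16000)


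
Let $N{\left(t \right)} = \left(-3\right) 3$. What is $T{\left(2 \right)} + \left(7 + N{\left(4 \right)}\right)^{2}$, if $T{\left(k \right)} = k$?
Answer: $6$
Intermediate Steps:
$N{\left(t \right)} = -9$
$T{\left(2 \right)} + \left(7 + N{\left(4 \right)}\right)^{2} = 2 + \left(7 - 9\right)^{2} = 2 + \left(-2\right)^{2} = 2 + 4 = 6$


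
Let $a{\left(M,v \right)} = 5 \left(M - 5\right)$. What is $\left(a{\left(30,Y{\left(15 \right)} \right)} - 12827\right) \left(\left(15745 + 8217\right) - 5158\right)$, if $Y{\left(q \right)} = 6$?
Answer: $-238848408$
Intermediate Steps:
$a{\left(M,v \right)} = -25 + 5 M$ ($a{\left(M,v \right)} = 5 \left(-5 + M\right) = -25 + 5 M$)
$\left(a{\left(30,Y{\left(15 \right)} \right)} - 12827\right) \left(\left(15745 + 8217\right) - 5158\right) = \left(\left(-25 + 5 \cdot 30\right) - 12827\right) \left(\left(15745 + 8217\right) - 5158\right) = \left(\left(-25 + 150\right) - 12827\right) \left(23962 - 5158\right) = \left(125 - 12827\right) 18804 = \left(-12702\right) 18804 = -238848408$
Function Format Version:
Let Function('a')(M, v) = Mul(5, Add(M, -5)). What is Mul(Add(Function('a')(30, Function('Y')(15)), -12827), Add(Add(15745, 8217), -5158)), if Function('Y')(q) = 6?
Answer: -238848408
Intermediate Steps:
Function('a')(M, v) = Add(-25, Mul(5, M)) (Function('a')(M, v) = Mul(5, Add(-5, M)) = Add(-25, Mul(5, M)))
Mul(Add(Function('a')(30, Function('Y')(15)), -12827), Add(Add(15745, 8217), -5158)) = Mul(Add(Add(-25, Mul(5, 30)), -12827), Add(Add(15745, 8217), -5158)) = Mul(Add(Add(-25, 150), -12827), Add(23962, -5158)) = Mul(Add(125, -12827), 18804) = Mul(-12702, 18804) = -238848408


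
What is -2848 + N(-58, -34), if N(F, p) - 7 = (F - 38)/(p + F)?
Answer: -65319/23 ≈ -2840.0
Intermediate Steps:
N(F, p) = 7 + (-38 + F)/(F + p) (N(F, p) = 7 + (F - 38)/(p + F) = 7 + (-38 + F)/(F + p))
-2848 + N(-58, -34) = -2848 + (-38 + 7*(-34) + 8*(-58))/(-58 - 34) = -2848 + (-38 - 238 - 464)/(-92) = -2848 - 1/92*(-740) = -2848 + 185/23 = -65319/23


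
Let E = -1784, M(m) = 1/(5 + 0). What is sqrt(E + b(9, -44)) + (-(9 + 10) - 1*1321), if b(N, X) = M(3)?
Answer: -1340 + 3*I*sqrt(4955)/5 ≈ -1340.0 + 42.235*I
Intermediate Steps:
M(m) = 1/5
b(N, X) = 1/5
sqrt(E + b(9, -44)) + (-(9 + 10) - 1*1321) = sqrt(-1784 + 1/5) + (-(9 + 10) - 1*1321) = sqrt(-8919/5) + (-1*19 - 1321) = 3*I*sqrt(4955)/5 + (-19 - 1321) = 3*I*sqrt(4955)/5 - 1340 = -1340 + 3*I*sqrt(4955)/5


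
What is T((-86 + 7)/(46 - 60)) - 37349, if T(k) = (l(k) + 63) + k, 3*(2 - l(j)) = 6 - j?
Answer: -782848/21 ≈ -37279.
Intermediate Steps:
l(j) = j/3 (l(j) = 2 - (6 - j)/3 = 2 + (-2 + j/3) = j/3)
T(k) = 63 + 4*k/3 (T(k) = (k/3 + 63) + k = (63 + k/3) + k = 63 + 4*k/3)
T((-86 + 7)/(46 - 60)) - 37349 = (63 + 4*((-86 + 7)/(46 - 60))/3) - 37349 = (63 + 4*(-79/(-14))/3) - 37349 = (63 + 4*(-79*(-1/14))/3) - 37349 = (63 + (4/3)*(79/14)) - 37349 = (63 + 158/21) - 37349 = 1481/21 - 37349 = -782848/21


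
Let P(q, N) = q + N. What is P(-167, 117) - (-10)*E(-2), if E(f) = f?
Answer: -70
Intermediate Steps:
P(q, N) = N + q
P(-167, 117) - (-10)*E(-2) = (117 - 167) - (-10)*(-2) = -50 - 1*20 = -50 - 20 = -70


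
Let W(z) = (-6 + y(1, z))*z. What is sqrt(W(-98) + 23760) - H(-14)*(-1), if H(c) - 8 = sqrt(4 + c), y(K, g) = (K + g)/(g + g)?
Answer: 8 + sqrt(97198)/2 + I*sqrt(10) ≈ 163.88 + 3.1623*I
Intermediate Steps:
y(K, g) = (K + g)/(2*g) (y(K, g) = (K + g)/((2*g)) = (K + g)*(1/(2*g)) = (K + g)/(2*g))
W(z) = z*(-6 + (1 + z)/(2*z)) (W(z) = (-6 + (1 + z)/(2*z))*z = z*(-6 + (1 + z)/(2*z)))
H(c) = 8 + sqrt(4 + c)
sqrt(W(-98) + 23760) - H(-14)*(-1) = sqrt((1/2 - 11/2*(-98)) + 23760) - (8 + sqrt(4 - 14))*(-1) = sqrt((1/2 + 539) + 23760) - (8 + sqrt(-10))*(-1) = sqrt(1079/2 + 23760) - (8 + I*sqrt(10))*(-1) = sqrt(48599/2) - (-8 - I*sqrt(10)) = sqrt(97198)/2 + (8 + I*sqrt(10)) = 8 + sqrt(97198)/2 + I*sqrt(10)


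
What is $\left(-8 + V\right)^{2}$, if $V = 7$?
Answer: $1$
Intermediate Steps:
$\left(-8 + V\right)^{2} = \left(-8 + 7\right)^{2} = \left(-1\right)^{2} = 1$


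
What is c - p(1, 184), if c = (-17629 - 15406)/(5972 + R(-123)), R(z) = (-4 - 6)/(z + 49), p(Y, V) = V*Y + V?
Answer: -82538887/220969 ≈ -373.53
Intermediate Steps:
p(Y, V) = V + V*Y
R(z) = -10/(49 + z)
c = -1222295/220969 (c = (-17629 - 15406)/(5972 - 10/(49 - 123)) = -33035/(5972 - 10/(-74)) = -33035/(5972 - 10*(-1/74)) = -33035/(5972 + 5/37) = -33035/220969/37 = -33035*37/220969 = -1222295/220969 ≈ -5.5315)
c - p(1, 184) = -1222295/220969 - 184*(1 + 1) = -1222295/220969 - 184*2 = -1222295/220969 - 1*368 = -1222295/220969 - 368 = -82538887/220969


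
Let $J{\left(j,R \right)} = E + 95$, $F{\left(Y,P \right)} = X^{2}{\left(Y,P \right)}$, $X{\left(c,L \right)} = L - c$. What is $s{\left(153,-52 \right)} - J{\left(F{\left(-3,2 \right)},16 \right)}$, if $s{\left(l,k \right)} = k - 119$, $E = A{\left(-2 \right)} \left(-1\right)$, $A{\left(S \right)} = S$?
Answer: $-268$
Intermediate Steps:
$E = 2$ ($E = \left(-2\right) \left(-1\right) = 2$)
$F{\left(Y,P \right)} = \left(P - Y\right)^{2}$
$s{\left(l,k \right)} = -119 + k$
$J{\left(j,R \right)} = 97$ ($J{\left(j,R \right)} = 2 + 95 = 97$)
$s{\left(153,-52 \right)} - J{\left(F{\left(-3,2 \right)},16 \right)} = \left(-119 - 52\right) - 97 = -171 - 97 = -268$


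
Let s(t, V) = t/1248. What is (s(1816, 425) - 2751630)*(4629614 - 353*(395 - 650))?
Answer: -2025919876906337/156 ≈ -1.2987e+13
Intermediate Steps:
s(t, V) = t/1248 (s(t, V) = t*(1/1248) = t/1248)
(s(1816, 425) - 2751630)*(4629614 - 353*(395 - 650)) = ((1/1248)*1816 - 2751630)*(4629614 - 353*(395 - 650)) = (227/156 - 2751630)*(4629614 - 353*(-255)) = -429254053*(4629614 + 90015)/156 = -429254053/156*4719629 = -2025919876906337/156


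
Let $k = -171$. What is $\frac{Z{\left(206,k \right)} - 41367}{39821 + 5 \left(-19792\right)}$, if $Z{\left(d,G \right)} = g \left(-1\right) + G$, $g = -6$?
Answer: $\frac{13844}{19713} \approx 0.70228$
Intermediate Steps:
$Z{\left(d,G \right)} = 6 + G$ ($Z{\left(d,G \right)} = \left(-6\right) \left(-1\right) + G = 6 + G$)
$\frac{Z{\left(206,k \right)} - 41367}{39821 + 5 \left(-19792\right)} = \frac{\left(6 - 171\right) - 41367}{39821 + 5 \left(-19792\right)} = \frac{-165 - 41367}{39821 - 98960} = - \frac{41532}{-59139} = \left(-41532\right) \left(- \frac{1}{59139}\right) = \frac{13844}{19713}$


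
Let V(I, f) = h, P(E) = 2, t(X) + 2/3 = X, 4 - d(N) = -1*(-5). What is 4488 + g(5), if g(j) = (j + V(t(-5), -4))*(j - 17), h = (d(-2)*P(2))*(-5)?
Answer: 4308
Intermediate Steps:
d(N) = -1 (d(N) = 4 - (-1)*(-5) = 4 - 1*5 = 4 - 5 = -1)
t(X) = -2/3 + X
h = 10 (h = -1*2*(-5) = -2*(-5) = 10)
V(I, f) = 10
g(j) = (-17 + j)*(10 + j) (g(j) = (j + 10)*(j - 17) = (10 + j)*(-17 + j) = (-17 + j)*(10 + j))
4488 + g(5) = 4488 + (-170 + 5**2 - 7*5) = 4488 + (-170 + 25 - 35) = 4488 - 180 = 4308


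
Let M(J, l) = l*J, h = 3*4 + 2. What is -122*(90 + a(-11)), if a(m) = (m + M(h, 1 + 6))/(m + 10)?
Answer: -366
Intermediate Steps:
h = 14 (h = 12 + 2 = 14)
M(J, l) = J*l
a(m) = (98 + m)/(10 + m) (a(m) = (m + 14*(1 + 6))/(m + 10) = (m + 14*7)/(10 + m) = (m + 98)/(10 + m) = (98 + m)/(10 + m))
-122*(90 + a(-11)) = -122*(90 + (98 - 11)/(10 - 11)) = -122*(90 + 87/(-1)) = -122*(90 - 1*87) = -122*(90 - 87) = -122*3 = -366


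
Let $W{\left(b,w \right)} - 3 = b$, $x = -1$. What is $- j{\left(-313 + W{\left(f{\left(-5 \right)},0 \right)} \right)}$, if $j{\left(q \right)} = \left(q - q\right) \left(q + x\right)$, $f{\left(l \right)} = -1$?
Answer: $0$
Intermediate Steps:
$W{\left(b,w \right)} = 3 + b$
$j{\left(q \right)} = 0$ ($j{\left(q \right)} = \left(q - q\right) \left(q - 1\right) = 0 \left(-1 + q\right) = 0$)
$- j{\left(-313 + W{\left(f{\left(-5 \right)},0 \right)} \right)} = \left(-1\right) 0 = 0$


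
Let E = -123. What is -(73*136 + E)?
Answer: -9805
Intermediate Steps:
-(73*136 + E) = -(73*136 - 123) = -(9928 - 123) = -1*9805 = -9805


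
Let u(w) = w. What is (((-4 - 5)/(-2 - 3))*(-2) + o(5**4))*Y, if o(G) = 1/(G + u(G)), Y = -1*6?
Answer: 13497/625 ≈ 21.595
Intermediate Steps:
Y = -6
o(G) = 1/(2*G) (o(G) = 1/(G + G) = 1/(2*G))
(((-4 - 5)/(-2 - 3))*(-2) + o(5**4))*Y = (((-4 - 5)/(-2 - 3))*(-2) + 1/(2*(5**4)))*(-6) = (-9/(-5)*(-2) + (1/2)/625)*(-6) = (-9*(-1/5)*(-2) + (1/2)*(1/625))*(-6) = ((9/5)*(-2) + 1/1250)*(-6) = (-18/5 + 1/1250)*(-6) = -4499/1250*(-6) = 13497/625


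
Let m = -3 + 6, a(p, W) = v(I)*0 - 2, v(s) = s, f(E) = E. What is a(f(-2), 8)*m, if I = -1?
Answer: -6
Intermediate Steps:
a(p, W) = -2 (a(p, W) = -1*0 - 2 = 0 - 2 = -2)
m = 3
a(f(-2), 8)*m = -2*3 = -6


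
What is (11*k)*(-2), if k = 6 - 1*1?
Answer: -110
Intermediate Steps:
k = 5 (k = 6 - 1 = 5)
(11*k)*(-2) = (11*5)*(-2) = 55*(-2) = -110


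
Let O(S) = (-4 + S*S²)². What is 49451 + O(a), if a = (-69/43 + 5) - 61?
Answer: 230980226679225872420/6321363049 ≈ 3.6540e+10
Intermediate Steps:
a = -2477/43 (a = (-69*1/43 + 5) - 61 = (-69/43 + 5) - 61 = 146/43 - 61 = -2477/43 ≈ -57.605)
O(S) = (-4 + S³)²
49451 + O(a) = 49451 + (-4 + (-2477/43)³)² = 49451 + (-4 - 15197705333/79507)² = 49451 + (-15198023361/79507)² = 49451 + 230979914081501736321/6321363049 = 230980226679225872420/6321363049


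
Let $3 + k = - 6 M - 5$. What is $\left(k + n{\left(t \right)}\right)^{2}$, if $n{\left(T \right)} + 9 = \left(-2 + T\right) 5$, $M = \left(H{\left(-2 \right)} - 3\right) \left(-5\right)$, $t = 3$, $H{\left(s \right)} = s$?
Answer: $26244$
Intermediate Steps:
$M = 25$ ($M = \left(-2 - 3\right) \left(-5\right) = \left(-5\right) \left(-5\right) = 25$)
$k = -158$ ($k = -3 - 155 = -158$)
$n{\left(T \right)} = -19 + 5 T$ ($n{\left(T \right)} = -9 + \left(-2 + T\right) 5 = -9 + \left(-10 + 5 T\right) = -19 + 5 T$)
$\left(k + n{\left(t \right)}\right)^{2} = \left(-158 + \left(-19 + 5 \cdot 3\right)\right)^{2} = \left(-158 + \left(-19 + 15\right)\right)^{2} = \left(-158 - 4\right)^{2} = \left(-162\right)^{2} = 26244$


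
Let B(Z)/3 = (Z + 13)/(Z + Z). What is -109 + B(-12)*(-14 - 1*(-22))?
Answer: -110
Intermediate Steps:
B(Z) = 3*(13 + Z)/(2*Z) (B(Z) = 3*((Z + 13)/(Z + Z)) = 3*((13 + Z)/((2*Z))) = 3*((13 + Z)*(1/(2*Z))) = 3*((13 + Z)/(2*Z)) = 3*(13 + Z)/(2*Z))
-109 + B(-12)*(-14 - 1*(-22)) = -109 + ((3/2)*(13 - 12)/(-12))*(-14 - 1*(-22)) = -109 + ((3/2)*(-1/12)*1)*(-14 + 22) = -109 - 1/8*8 = -109 - 1 = -110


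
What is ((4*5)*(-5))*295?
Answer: -29500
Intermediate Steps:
((4*5)*(-5))*295 = (20*(-5))*295 = -100*295 = -29500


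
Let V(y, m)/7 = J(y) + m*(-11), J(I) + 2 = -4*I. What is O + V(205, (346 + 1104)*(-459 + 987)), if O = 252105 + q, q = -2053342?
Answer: -60758191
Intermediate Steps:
J(I) = -2 - 4*I
V(y, m) = -14 - 77*m - 28*y (V(y, m) = 7*((-2 - 4*y) + m*(-11)) = 7*((-2 - 4*y) - 11*m) = 7*(-2 - 11*m - 4*y) = -14 - 77*m - 28*y)
O = -1801237 (O = 252105 - 2053342 = -1801237)
O + V(205, (346 + 1104)*(-459 + 987)) = -1801237 + (-14 - 77*(346 + 1104)*(-459 + 987) - 28*205) = -1801237 + (-14 - 111650*528 - 5740) = -1801237 + (-14 - 77*765600 - 5740) = -1801237 + (-14 - 58951200 - 5740) = -1801237 - 58956954 = -60758191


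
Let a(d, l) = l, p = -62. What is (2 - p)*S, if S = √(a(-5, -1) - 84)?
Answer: 64*I*√85 ≈ 590.05*I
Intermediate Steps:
S = I*√85 (S = √(-1 - 84) = √(-85) = I*√85 ≈ 9.2195*I)
(2 - p)*S = (2 - 1*(-62))*(I*√85) = (2 + 62)*(I*√85) = 64*(I*√85) = 64*I*√85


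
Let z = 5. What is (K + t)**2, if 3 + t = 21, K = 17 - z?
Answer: 900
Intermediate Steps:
K = 12 (K = 17 - 1*5 = 17 - 5 = 12)
t = 18 (t = -3 + 21 = 18)
(K + t)**2 = (12 + 18)**2 = 30**2 = 900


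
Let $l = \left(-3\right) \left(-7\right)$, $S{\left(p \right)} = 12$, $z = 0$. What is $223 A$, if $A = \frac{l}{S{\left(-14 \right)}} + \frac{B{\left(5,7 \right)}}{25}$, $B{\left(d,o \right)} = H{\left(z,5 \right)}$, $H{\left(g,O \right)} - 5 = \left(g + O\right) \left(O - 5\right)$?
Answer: $\frac{8697}{20} \approx 434.85$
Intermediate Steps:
$H{\left(g,O \right)} = 5 + \left(-5 + O\right) \left(O + g\right)$ ($H{\left(g,O \right)} = 5 + \left(g + O\right) \left(O - 5\right) = 5 + \left(O + g\right) \left(-5 + O\right) = 5 + \left(-5 + O\right) \left(O + g\right)$)
$B{\left(d,o \right)} = 5$ ($B{\left(d,o \right)} = 5 + 5^{2} - 25 - 0 + 5 \cdot 0 = 5 + 25 - 25 + 0 + 0 = 5$)
$l = 21$
$A = \frac{39}{20}$ ($A = \frac{21}{12} + \frac{5}{25} = 21 \cdot \frac{1}{12} + 5 \cdot \frac{1}{25} = \frac{7}{4} + \frac{1}{5} = \frac{39}{20} \approx 1.95$)
$223 A = 223 \cdot \frac{39}{20} = \frac{8697}{20}$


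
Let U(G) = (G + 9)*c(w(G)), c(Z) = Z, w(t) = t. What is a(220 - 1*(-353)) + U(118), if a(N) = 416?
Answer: 15402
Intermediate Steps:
U(G) = G*(9 + G) (U(G) = (G + 9)*G = (9 + G)*G = G*(9 + G))
a(220 - 1*(-353)) + U(118) = 416 + 118*(9 + 118) = 416 + 118*127 = 416 + 14986 = 15402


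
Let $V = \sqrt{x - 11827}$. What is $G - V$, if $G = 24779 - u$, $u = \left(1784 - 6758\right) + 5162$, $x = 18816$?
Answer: $24591 - \sqrt{6989} \approx 24507.0$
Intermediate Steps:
$u = 188$ ($u = -4974 + 5162 = 188$)
$G = 24591$ ($G = 24779 - 188 = 24591$)
$V = \sqrt{6989}$ ($V = \sqrt{18816 - 11827} = \sqrt{6989} \approx 83.6$)
$G - V = 24591 - \sqrt{6989}$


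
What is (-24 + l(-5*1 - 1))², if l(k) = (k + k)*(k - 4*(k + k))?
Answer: 278784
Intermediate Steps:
l(k) = -14*k² (l(k) = (2*k)*(k - 8*k) = (2*k)*(-7*k) = -14*k²)
(-24 + l(-5*1 - 1))² = (-24 - 14*(-5*1 - 1)²)² = (-24 - 14*(-5 - 1)²)² = (-24 - 14*(-6)²)² = (-24 - 14*36)² = (-24 - 504)² = (-528)² = 278784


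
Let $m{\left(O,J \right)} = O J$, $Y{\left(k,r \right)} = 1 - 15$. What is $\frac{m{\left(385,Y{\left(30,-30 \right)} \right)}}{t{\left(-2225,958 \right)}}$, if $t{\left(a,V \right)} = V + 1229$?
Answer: $- \frac{5390}{2187} \approx -2.4646$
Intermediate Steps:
$t{\left(a,V \right)} = 1229 + V$
$Y{\left(k,r \right)} = -14$
$m{\left(O,J \right)} = J O$
$\frac{m{\left(385,Y{\left(30,-30 \right)} \right)}}{t{\left(-2225,958 \right)}} = \frac{\left(-14\right) 385}{1229 + 958} = - \frac{5390}{2187}$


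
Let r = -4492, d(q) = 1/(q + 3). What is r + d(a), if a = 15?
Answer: -80855/18 ≈ -4491.9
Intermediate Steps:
d(q) = 1/(3 + q)
r + d(a) = -4492 + 1/(3 + 15) = -4492 + 1/18 = -80855/18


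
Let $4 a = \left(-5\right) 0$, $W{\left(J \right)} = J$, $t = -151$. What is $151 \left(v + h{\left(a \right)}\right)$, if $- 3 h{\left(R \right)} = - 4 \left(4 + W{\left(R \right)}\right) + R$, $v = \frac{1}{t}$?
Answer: $\frac{2413}{3} \approx 804.33$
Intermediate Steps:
$a = 0$ ($a = \frac{\left(-5\right) 0}{4} = \frac{1}{4} \cdot 0 = 0$)
$v = - \frac{1}{151}$ ($v = \frac{1}{-151} = - \frac{1}{151} \approx -0.0066225$)
$h{\left(R \right)} = \frac{16}{3} + R$ ($h{\left(R \right)} = - \frac{- 4 \left(4 + R\right) + R}{3} = - \frac{\left(-16 - 4 R\right) + R}{3} = - \frac{-16 - 3 R}{3} = \frac{16}{3} + R$)
$151 \left(v + h{\left(a \right)}\right) = 151 \left(- \frac{1}{151} + \left(\frac{16}{3} + 0\right)\right) = 151 \left(- \frac{1}{151} + \frac{16}{3}\right) = 151 \cdot \frac{2413}{453} = \frac{2413}{3}$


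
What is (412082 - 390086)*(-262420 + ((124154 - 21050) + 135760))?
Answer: -518137776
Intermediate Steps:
(412082 - 390086)*(-262420 + ((124154 - 21050) + 135760)) = 21996*(-262420 + (103104 + 135760)) = 21996*(-262420 + 238864) = 21996*(-23556) = -518137776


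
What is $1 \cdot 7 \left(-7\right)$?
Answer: $-49$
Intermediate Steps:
$1 \cdot 7 \left(-7\right) = 7 \left(-7\right) = -49$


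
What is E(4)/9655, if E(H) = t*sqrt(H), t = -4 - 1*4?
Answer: -16/9655 ≈ -0.0016572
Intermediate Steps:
t = -8 (t = -4 - 4 = -8)
E(H) = -8*sqrt(H)
E(4)/9655 = -8*sqrt(4)/9655 = -8*2*(1/9655) = -16*1/9655 = -16/9655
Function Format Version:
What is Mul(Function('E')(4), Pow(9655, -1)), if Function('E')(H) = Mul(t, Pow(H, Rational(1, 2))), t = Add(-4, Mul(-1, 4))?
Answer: Rational(-16, 9655) ≈ -0.0016572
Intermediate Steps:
t = -8 (t = Add(-4, -4) = -8)
Function('E')(H) = Mul(-8, Pow(H, Rational(1, 2)))
Mul(Function('E')(4), Pow(9655, -1)) = Mul(Mul(-8, Pow(4, Rational(1, 2))), Pow(9655, -1)) = Mul(Mul(-8, 2), Rational(1, 9655)) = Mul(-16, Rational(1, 9655)) = Rational(-16, 9655)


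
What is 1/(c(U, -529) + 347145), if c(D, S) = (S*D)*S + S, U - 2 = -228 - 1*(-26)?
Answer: -1/55621584 ≈ -1.7979e-8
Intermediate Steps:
U = -200 (U = 2 + (-228 - 1*(-26)) = 2 + (-228 + 26) = 2 - 202 = -200)
c(D, S) = S + D*S² (c(D, S) = (D*S)*S + S = D*S² + S = S + D*S²)
1/(c(U, -529) + 347145) = 1/(-529*(1 - 200*(-529)) + 347145) = 1/(-529*(1 + 105800) + 347145) = 1/(-529*105801 + 347145) = 1/(-55968729 + 347145) = 1/(-55621584) = -1/55621584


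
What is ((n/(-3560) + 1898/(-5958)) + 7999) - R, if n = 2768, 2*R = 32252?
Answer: -10775051224/1325655 ≈ -8128.1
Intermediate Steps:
R = 16126 (R = (½)*32252 = 16126)
((n/(-3560) + 1898/(-5958)) + 7999) - R = ((2768/(-3560) + 1898/(-5958)) + 7999) - 1*16126 = ((2768*(-1/3560) + 1898*(-1/5958)) + 7999) - 16126 = ((-346/445 - 949/2979) + 7999) - 16126 = (-1453039/1325655 + 7999) - 16126 = 10602461306/1325655 - 16126 = -10775051224/1325655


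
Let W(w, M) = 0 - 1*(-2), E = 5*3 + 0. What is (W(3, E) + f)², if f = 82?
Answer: 7056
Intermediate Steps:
E = 15 (E = 15 + 0 = 15)
W(w, M) = 2 (W(w, M) = 0 + 2 = 2)
(W(3, E) + f)² = (2 + 82)² = 84² = 7056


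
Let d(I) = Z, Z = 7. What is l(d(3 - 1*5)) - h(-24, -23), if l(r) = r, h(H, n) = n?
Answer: 30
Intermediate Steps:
d(I) = 7
l(d(3 - 1*5)) - h(-24, -23) = 7 - 1*(-23) = 7 + 23 = 30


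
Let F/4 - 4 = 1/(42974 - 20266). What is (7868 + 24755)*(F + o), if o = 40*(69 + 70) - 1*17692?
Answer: -2243892508813/5677 ≈ -3.9526e+8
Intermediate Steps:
F = 90833/5677 (F = 16 + 4/(42974 - 20266) = 16 + 4/22708 = 16 + 4*(1/22708) = 16 + 1/5677 = 90833/5677 ≈ 16.000)
o = -12132 (o = 40*139 - 17692 = 5560 - 17692 = -12132)
(7868 + 24755)*(F + o) = (7868 + 24755)*(90833/5677 - 12132) = 32623*(-68782531/5677) = -2243892508813/5677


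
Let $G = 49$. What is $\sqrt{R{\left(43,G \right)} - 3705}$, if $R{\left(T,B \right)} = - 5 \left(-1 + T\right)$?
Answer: $3 i \sqrt{435} \approx 62.57 i$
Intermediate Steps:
$R{\left(T,B \right)} = 5 - 5 T$
$\sqrt{R{\left(43,G \right)} - 3705} = \sqrt{\left(5 - 215\right) - 3705} = \sqrt{-210 - 3705} = \sqrt{-3915} = 3 i \sqrt{435}$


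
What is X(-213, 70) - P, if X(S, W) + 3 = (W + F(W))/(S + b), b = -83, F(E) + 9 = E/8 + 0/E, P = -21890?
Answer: 25913929/1184 ≈ 21887.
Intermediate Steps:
F(E) = -9 + E/8 (F(E) = -9 + (E/8 + 0/E) = -9 + (E*(⅛) + 0) = -9 + (E/8 + 0) = -9 + E/8)
X(S, W) = -3 + (-9 + 9*W/8)/(-83 + S) (X(S, W) = -3 + (W + (-9 + W/8))/(S - 83) = -3 + (-9 + 9*W/8)/(-83 + S))
X(-213, 70) - P = 3*(640 - 8*(-213) + 3*70)/(8*(-83 - 213)) - 1*(-21890) = (3/8)*(640 + 1704 + 210)/(-296) + 21890 = (3/8)*(-1/296)*2554 + 21890 = -3831/1184 + 21890 = 25913929/1184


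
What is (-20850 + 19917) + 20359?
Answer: 19426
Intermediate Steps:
(-20850 + 19917) + 20359 = -933 + 20359 = 19426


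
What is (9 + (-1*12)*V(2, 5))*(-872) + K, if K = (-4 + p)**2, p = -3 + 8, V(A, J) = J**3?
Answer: 1300153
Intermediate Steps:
p = 5
K = 1 (K = (-4 + 5)**2 = 1**2 = 1)
(9 + (-1*12)*V(2, 5))*(-872) + K = (9 - 1*12*5**3)*(-872) + 1 = (9 - 12*125)*(-872) + 1 = (9 - 1500)*(-872) + 1 = -1491*(-872) + 1 = 1300152 + 1 = 1300153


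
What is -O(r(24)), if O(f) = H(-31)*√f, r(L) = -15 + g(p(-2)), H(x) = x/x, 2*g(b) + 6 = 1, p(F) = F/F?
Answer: -I*√70/2 ≈ -4.1833*I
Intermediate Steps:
p(F) = 1
g(b) = -5/2 (g(b) = -3 + (½)*1 = -3 + ½ = -5/2)
H(x) = 1
r(L) = -35/2 (r(L) = -15 - 5/2 = -35/2)
O(f) = √f (O(f) = 1*√f = √f)
-O(r(24)) = -√(-35/2) = -I*√70/2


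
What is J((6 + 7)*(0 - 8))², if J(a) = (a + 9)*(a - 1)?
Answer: 99500625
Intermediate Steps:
J(a) = (-1 + a)*(9 + a) (J(a) = (9 + a)*(-1 + a) = (-1 + a)*(9 + a))
J((6 + 7)*(0 - 8))² = (-9 + ((6 + 7)*(0 - 8))² + 8*((6 + 7)*(0 - 8)))² = (-9 + (13*(-8))² + 8*(13*(-8)))² = (-9 + (-104)² + 8*(-104))² = (-9 + 10816 - 832)² = 9975² = 99500625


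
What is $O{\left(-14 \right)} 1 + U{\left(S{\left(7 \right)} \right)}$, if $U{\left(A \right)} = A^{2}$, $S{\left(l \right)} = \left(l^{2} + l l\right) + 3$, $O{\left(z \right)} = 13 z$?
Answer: $10019$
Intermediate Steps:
$S{\left(l \right)} = 3 + 2 l^{2}$ ($S{\left(l \right)} = \left(l^{2} + l^{2}\right) + 3 = 2 l^{2} + 3 = 3 + 2 l^{2}$)
$O{\left(-14 \right)} 1 + U{\left(S{\left(7 \right)} \right)} = 13 \left(-14\right) 1 + \left(3 + 2 \cdot 7^{2}\right)^{2} = \left(-182\right) 1 + \left(3 + 2 \cdot 49\right)^{2} = -182 + \left(3 + 98\right)^{2} = -182 + 101^{2} = -182 + 10201 = 10019$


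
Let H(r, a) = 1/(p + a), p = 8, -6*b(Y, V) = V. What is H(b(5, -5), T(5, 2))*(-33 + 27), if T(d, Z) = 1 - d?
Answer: -3/2 ≈ -1.5000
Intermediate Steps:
b(Y, V) = -V/6
H(r, a) = 1/(8 + a)
H(b(5, -5), T(5, 2))*(-33 + 27) = (-33 + 27)/(8 + (1 - 1*5)) = -6/(8 + (1 - 5)) = -6/(8 - 4) = -6/4 = (¼)*(-6) = -3/2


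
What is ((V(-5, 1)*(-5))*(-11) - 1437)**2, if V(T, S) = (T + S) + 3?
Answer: 2226064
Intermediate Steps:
V(T, S) = 3 + S + T (V(T, S) = (S + T) + 3 = 3 + S + T)
((V(-5, 1)*(-5))*(-11) - 1437)**2 = (((3 + 1 - 5)*(-5))*(-11) - 1437)**2 = (-1*(-5)*(-11) - 1437)**2 = (5*(-11) - 1437)**2 = (-55 - 1437)**2 = (-1492)**2 = 2226064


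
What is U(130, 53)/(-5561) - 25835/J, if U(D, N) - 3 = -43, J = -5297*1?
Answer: 143880315/29456617 ≈ 4.8845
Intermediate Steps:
J = -5297
U(D, N) = -40 (U(D, N) = 3 - 43 = -40)
U(130, 53)/(-5561) - 25835/J = -40/(-5561) - 25835/(-5297) = -40*(-1/5561) - 25835*(-1/5297) = 40/5561 + 25835/5297 = 143880315/29456617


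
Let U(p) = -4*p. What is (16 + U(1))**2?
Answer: 144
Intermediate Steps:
(16 + U(1))**2 = (16 - 4*1)**2 = (16 - 4)**2 = 12**2 = 144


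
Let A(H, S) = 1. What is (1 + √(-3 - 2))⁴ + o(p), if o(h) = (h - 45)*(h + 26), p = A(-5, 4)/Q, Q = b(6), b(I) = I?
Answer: -42377/36 - 16*I*√5 ≈ -1177.1 - 35.777*I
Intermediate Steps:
Q = 6
p = ⅙ (p = 1/6 = 1*(⅙) = ⅙ ≈ 0.16667)
o(h) = (-45 + h)*(26 + h)
(1 + √(-3 - 2))⁴ + o(p) = (1 + √(-3 - 2))⁴ + (-1170 + (⅙)² - 19*⅙) = (1 + √(-5))⁴ + (-1170 + 1/36 - 19/6) = (1 + I*√5)⁴ - 42233/36 = -42233/36 + (1 + I*√5)⁴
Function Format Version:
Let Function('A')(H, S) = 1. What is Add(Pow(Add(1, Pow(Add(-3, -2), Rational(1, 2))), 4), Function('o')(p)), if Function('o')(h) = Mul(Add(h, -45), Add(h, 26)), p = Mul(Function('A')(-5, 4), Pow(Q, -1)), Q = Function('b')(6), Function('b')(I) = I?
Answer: Add(Rational(-42377, 36), Mul(-16, I, Pow(5, Rational(1, 2)))) ≈ Add(-1177.1, Mul(-35.777, I))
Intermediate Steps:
Q = 6
p = Rational(1, 6) (p = Mul(1, Pow(6, -1)) = Mul(1, Rational(1, 6)) = Rational(1, 6) ≈ 0.16667)
Function('o')(h) = Mul(Add(-45, h), Add(26, h))
Add(Pow(Add(1, Pow(Add(-3, -2), Rational(1, 2))), 4), Function('o')(p)) = Add(Pow(Add(1, Pow(Add(-3, -2), Rational(1, 2))), 4), Add(-1170, Pow(Rational(1, 6), 2), Mul(-19, Rational(1, 6)))) = Add(Pow(Add(1, Pow(-5, Rational(1, 2))), 4), Add(-1170, Rational(1, 36), Rational(-19, 6))) = Add(Pow(Add(1, Mul(I, Pow(5, Rational(1, 2)))), 4), Rational(-42233, 36)) = Add(Rational(-42233, 36), Pow(Add(1, Mul(I, Pow(5, Rational(1, 2)))), 4))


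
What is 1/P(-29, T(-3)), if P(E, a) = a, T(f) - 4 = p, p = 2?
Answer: 1/6 ≈ 0.16667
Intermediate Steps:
T(f) = 6 (T(f) = 4 + 2 = 6)
1/P(-29, T(-3)) = 1/6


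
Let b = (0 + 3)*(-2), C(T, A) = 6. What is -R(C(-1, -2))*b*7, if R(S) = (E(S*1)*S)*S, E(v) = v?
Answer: 9072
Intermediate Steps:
b = -6 (b = 3*(-2) = -6)
R(S) = S³ (R(S) = ((S*1)*S)*S = (S*S)*S = S²*S = S³)
-R(C(-1, -2))*b*7 = -6³*(-6)*7 = -216*(-6)*7 = -(-1296)*7 = -1*(-9072) = 9072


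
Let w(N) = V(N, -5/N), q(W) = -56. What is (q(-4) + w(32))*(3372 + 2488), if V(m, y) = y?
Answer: -2632605/8 ≈ -3.2908e+5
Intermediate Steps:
w(N) = -5/N
(q(-4) + w(32))*(3372 + 2488) = (-56 - 5/32)*(3372 + 2488) = (-56 - 5*1/32)*5860 = (-56 - 5/32)*5860 = -1797/32*5860 = -2632605/8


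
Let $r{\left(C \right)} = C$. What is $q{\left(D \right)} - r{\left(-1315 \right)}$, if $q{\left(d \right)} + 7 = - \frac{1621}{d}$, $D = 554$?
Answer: $\frac{723011}{554} \approx 1305.1$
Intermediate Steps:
$q{\left(d \right)} = -7 - \frac{1621}{d}$
$q{\left(D \right)} - r{\left(-1315 \right)} = \left(-7 - \frac{1621}{554}\right) - -1315 = \left(-7 - \frac{1621}{554}\right) + 1315 = - \frac{5499}{554} + 1315 = \frac{723011}{554}$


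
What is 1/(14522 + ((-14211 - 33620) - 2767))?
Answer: -1/36076 ≈ -2.7719e-5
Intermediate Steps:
1/(14522 + ((-14211 - 33620) - 2767)) = 1/(14522 + (-47831 - 2767)) = 1/(14522 - 50598) = 1/(-36076) = -1/36076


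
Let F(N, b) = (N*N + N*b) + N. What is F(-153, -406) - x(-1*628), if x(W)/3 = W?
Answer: 87258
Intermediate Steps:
x(W) = 3*W
F(N, b) = N + N**2 + N*b (F(N, b) = (N**2 + N*b) + N = N + N**2 + N*b)
F(-153, -406) - x(-1*628) = -153*(1 - 153 - 406) - 3*(-1*628) = -153*(-558) - 3*(-628) = 85374 - 1*(-1884) = 85374 + 1884 = 87258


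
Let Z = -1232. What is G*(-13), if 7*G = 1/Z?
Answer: 13/8624 ≈ 0.0015074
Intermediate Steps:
G = -1/8624 (G = (⅐)/(-1232) = (⅐)*(-1/1232) = -1/8624 ≈ -0.00011596)
G*(-13) = -1/8624*(-13) = 13/8624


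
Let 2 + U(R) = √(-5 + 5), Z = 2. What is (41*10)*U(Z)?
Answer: -820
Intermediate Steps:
U(R) = -2 (U(R) = -2 + √(-5 + 5) = -2 + √0 = -2 + 0 = -2)
(41*10)*U(Z) = (41*10)*(-2) = 410*(-2) = -820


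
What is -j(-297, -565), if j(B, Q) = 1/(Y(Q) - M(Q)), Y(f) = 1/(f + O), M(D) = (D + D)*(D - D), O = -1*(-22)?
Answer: 543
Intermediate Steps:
O = 22
M(D) = 0 (M(D) = (2*D)*0 = 0)
Y(f) = 1/(22 + f) (Y(f) = 1/(f + 22) = 1/(22 + f))
j(B, Q) = 22 + Q (j(B, Q) = 1/(1/(22 + Q) - 1*0) = 1/(1/(22 + Q) + 0) = 1/(1/(22 + Q)) = 22 + Q)
-j(-297, -565) = -(22 - 565) = -1*(-543) = 543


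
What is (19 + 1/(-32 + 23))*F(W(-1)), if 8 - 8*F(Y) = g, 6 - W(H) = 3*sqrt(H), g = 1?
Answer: 595/36 ≈ 16.528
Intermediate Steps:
W(H) = 6 - 3*sqrt(H)
F(Y) = 7/8 (F(Y) = 1 - 1/8*1 = 1 - 1/8 = 7/8)
(19 + 1/(-32 + 23))*F(W(-1)) = (19 + 1/(-32 + 23))*(7/8) = (19 + 1/(-9))*(7/8) = (19 - 1/9)*(7/8) = (170/9)*(7/8) = 595/36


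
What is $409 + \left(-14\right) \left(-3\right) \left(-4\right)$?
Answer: $241$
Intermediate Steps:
$409 + \left(-14\right) \left(-3\right) \left(-4\right) = 409 + 42 \left(-4\right) = 409 - 168 = 241$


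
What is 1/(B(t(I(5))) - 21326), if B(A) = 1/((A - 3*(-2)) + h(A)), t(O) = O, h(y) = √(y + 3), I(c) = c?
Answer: -2409827/51391736017 + 2*√2/51391736017 ≈ -4.6891e-5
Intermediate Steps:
h(y) = √(3 + y)
B(A) = 1/(6 + A + √(3 + A)) (B(A) = 1/((A - 3*(-2)) + √(3 + A)) = 1/((A + 6) + √(3 + A)) = 1/((6 + A) + √(3 + A)) = 1/(6 + A + √(3 + A)))
1/(B(t(I(5))) - 21326) = 1/(1/(6 + 5 + √(3 + 5)) - 21326) = 1/(1/(6 + 5 + √8) - 21326) = 1/(1/(6 + 5 + 2*√2) - 21326) = 1/(1/(11 + 2*√2) - 21326) = 1/(-21326 + 1/(11 + 2*√2))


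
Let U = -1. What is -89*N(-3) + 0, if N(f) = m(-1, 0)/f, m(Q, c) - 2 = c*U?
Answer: 178/3 ≈ 59.333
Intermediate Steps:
m(Q, c) = 2 - c (m(Q, c) = 2 + c*(-1) = 2 - c)
N(f) = 2/f (N(f) = (2 - 1*0)/f = (2 + 0)/f = 2/f)
-89*N(-3) + 0 = -178/(-3) + 0 = -178*(-1)/3 + 0 = -89*(-⅔) + 0 = 178/3 + 0 = 178/3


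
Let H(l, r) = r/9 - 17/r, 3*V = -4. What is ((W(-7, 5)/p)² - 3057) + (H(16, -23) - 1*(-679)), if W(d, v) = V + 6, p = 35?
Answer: -12315458/5175 ≈ -2379.8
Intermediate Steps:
V = -4/3 (V = (⅓)*(-4) = -4/3 ≈ -1.3333)
H(l, r) = -17/r + r/9 (H(l, r) = r*(⅑) - 17/r = r/9 - 17/r = -17/r + r/9)
W(d, v) = 14/3 (W(d, v) = -4/3 + 6 = 14/3)
((W(-7, 5)/p)² - 3057) + (H(16, -23) - 1*(-679)) = (((14/3)/35)² - 3057) + ((-17/(-23) + (⅑)*(-23)) - 1*(-679)) = (((14/3)*(1/35))² - 3057) + ((-17*(-1/23) - 23/9) + 679) = ((2/15)² - 3057) + ((17/23 - 23/9) + 679) = (4/225 - 3057) + (-376/207 + 679) = -687821/225 + 140177/207 = -12315458/5175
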